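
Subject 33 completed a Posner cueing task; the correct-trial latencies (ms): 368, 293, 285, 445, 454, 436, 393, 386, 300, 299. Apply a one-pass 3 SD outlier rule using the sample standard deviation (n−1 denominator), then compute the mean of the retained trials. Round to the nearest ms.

n = 10, ΣRT = 3659, M = 365.900
Σ(x−M)² = 40752.90; s = √(40752.90/9) = 67.291
Cutoffs: 365.900 ± 3·67.291 → [164.0, 567.8]
No RTs fall outside the cutoffs; all 10 retained. Mean = 3659/10 = 365.900

366 ms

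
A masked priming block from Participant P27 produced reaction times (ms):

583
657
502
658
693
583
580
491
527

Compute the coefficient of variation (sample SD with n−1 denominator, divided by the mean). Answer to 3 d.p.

n = 9, Σ = 5274, M = 586.0000
Σ(x−M)² = 41290.000; s = √(41290.000/8) = 71.8418
CV = 71.8418 / 586.0000 = 0.12260

0.123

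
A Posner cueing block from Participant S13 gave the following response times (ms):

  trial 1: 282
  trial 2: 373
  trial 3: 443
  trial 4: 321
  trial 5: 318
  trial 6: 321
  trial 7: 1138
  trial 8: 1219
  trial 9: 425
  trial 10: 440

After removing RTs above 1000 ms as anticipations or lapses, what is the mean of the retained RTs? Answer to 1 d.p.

365.4 ms

Excluded: 1138, 1219
Retained (n=8): Σ = 2923
Mean = 2923/8 = 365.3750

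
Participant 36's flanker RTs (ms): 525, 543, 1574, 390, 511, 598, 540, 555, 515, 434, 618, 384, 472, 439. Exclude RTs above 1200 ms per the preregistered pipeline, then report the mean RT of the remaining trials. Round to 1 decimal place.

Excluded: 1574
Retained (n=13): Σ = 6524
Mean = 6524/13 = 501.8462

501.8 ms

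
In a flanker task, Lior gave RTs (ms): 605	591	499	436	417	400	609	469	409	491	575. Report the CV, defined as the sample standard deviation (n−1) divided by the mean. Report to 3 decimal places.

0.164

n = 11, Σ = 5501, M = 500.0909
Σ(x−M)² = 67120.909; s = √(67120.909/10) = 81.9274
CV = 81.9274 / 500.0909 = 0.16382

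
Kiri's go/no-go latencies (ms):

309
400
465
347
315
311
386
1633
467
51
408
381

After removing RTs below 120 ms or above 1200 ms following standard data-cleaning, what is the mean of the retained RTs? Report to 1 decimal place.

378.9 ms

Excluded: 51, 1633
Retained (n=10): Σ = 3789
Mean = 3789/10 = 378.9000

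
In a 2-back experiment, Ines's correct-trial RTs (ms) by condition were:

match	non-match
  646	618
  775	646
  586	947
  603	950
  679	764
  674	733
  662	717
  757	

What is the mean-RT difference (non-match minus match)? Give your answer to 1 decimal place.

95.1 ms

M(match) = 5382/8 = 672.750
M(non-match) = 5375/7 = 767.857
Difference = 767.857 − 672.750 = 95.107 ms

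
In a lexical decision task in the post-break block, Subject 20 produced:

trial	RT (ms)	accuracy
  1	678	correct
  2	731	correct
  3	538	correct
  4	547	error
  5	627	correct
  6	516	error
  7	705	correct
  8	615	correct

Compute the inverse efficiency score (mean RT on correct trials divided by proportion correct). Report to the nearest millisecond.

865 ms

Correct trials (n=6): 678, 731, 538, 627, 705, 615
Mean correct RT = 3894/6 = 649.0000 ms
Proportion correct = 6/8
IES = 649.0000 / (6/8) = 865.333 ms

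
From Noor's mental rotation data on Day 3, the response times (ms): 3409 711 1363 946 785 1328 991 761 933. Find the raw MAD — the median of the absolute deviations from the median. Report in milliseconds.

185 ms

Sorted: 711, 761, 785, 933, 946, 991, 1328, 1363, 3409 → median = 946
|x − 946|: 2463, 235, 417, 0, 161, 382, 45, 185, 13
Sorted deviations: 0, 13, 45, 161, 185, 235, 382, 417, 2463 → MAD = 185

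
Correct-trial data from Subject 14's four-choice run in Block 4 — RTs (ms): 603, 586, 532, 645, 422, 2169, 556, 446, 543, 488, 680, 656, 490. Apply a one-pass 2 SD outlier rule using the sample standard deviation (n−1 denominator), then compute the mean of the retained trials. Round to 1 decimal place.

553.9 ms

n = 13, ΣRT = 8816, M = 678.154
Σ(x−M)² = 2483975.69; s = √(2483975.69/12) = 454.970
Cutoffs: 678.154 ± 2·454.970 → [-231.8, 1588.1]
Outside: 2169 → excluded.
Retained (n=12): Σ = 6647, mean = 6647/12 = 553.917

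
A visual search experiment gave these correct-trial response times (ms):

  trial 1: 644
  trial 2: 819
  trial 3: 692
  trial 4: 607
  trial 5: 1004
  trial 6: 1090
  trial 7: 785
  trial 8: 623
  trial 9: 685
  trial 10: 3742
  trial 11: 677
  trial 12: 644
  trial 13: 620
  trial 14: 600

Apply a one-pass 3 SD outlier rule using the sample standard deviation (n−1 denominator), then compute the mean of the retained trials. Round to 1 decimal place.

n = 14, ΣRT = 13232, M = 945.143
Σ(x−M)² = 8716403.71; s = √(8716403.71/13) = 818.836
Cutoffs: 945.143 ± 3·818.836 → [-1511.4, 3401.7]
Outside: 3742 → excluded.
Retained (n=13): Σ = 9490, mean = 9490/13 = 730.000

730.0 ms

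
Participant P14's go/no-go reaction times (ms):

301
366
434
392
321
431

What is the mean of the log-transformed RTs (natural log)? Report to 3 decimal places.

5.915

ln(RT): 5.7071, 5.9026, 6.0730, 5.9713, 5.7714, 6.0661
Σ ln(RT) = 35.4916
Mean = 35.4916/6 = 5.91527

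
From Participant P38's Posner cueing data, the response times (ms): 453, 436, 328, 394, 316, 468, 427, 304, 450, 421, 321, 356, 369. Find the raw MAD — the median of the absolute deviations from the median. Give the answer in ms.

Sorted: 304, 316, 321, 328, 356, 369, 394, 421, 427, 436, 450, 453, 468 → median = 394
|x − 394|: 59, 42, 66, 0, 78, 74, 33, 90, 56, 27, 73, 38, 25
Sorted deviations: 0, 25, 27, 33, 38, 42, 56, 59, 66, 73, 74, 78, 90 → MAD = 56

56 ms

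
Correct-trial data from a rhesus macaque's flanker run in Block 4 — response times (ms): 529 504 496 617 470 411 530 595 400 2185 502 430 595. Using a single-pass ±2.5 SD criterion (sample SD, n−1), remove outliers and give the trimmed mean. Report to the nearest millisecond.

507 ms

n = 13, ΣRT = 8264, M = 635.692
Σ(x−M)² = 2657100.77; s = √(2657100.77/12) = 470.558
Cutoffs: 635.692 ± 2.5·470.558 → [-540.7, 1812.1]
Outside: 2185 → excluded.
Retained (n=12): Σ = 6079, mean = 6079/12 = 506.583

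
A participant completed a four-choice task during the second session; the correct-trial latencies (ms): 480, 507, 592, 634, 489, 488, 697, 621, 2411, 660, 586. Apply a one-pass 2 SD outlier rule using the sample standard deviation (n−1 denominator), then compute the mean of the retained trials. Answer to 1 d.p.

575.4 ms

n = 11, ΣRT = 8165, M = 742.273
Σ(x−M)² = 3119844.18; s = √(3119844.18/10) = 558.556
Cutoffs: 742.273 ± 2·558.556 → [-374.8, 1859.4]
Outside: 2411 → excluded.
Retained (n=10): Σ = 5754, mean = 5754/10 = 575.400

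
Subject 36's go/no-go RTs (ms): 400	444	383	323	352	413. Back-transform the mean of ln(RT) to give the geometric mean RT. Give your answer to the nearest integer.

384 ms

ln(RT): 5.9915, 6.0958, 5.9480, 5.7777, 5.8636, 6.0234
Mean ln(RT) = 35.7001/6 = 5.95001
Geometric mean = exp(5.95001) = 383.76 ms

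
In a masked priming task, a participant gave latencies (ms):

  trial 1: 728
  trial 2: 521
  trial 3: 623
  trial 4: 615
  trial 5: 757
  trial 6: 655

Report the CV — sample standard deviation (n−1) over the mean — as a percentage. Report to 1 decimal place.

n = 6, Σ = 3899, M = 649.8333
Σ(x−M)² = 36152.833; s = √(36152.833/5) = 85.0327
CV = 85.0327 / 649.8333 = 0.13085 = 13.085%

13.1%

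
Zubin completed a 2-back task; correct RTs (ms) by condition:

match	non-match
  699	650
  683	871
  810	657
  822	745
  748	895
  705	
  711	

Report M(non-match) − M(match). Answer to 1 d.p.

M(match) = 5178/7 = 739.714
M(non-match) = 3818/5 = 763.600
Difference = 763.600 − 739.714 = 23.886 ms

23.9 ms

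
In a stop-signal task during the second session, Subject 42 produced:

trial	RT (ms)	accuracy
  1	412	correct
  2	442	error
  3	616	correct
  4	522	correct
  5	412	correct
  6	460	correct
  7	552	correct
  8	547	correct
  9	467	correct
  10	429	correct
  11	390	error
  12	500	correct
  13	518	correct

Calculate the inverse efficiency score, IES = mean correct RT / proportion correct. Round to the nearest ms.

584 ms

Correct trials (n=11): 412, 616, 522, 412, 460, 552, 547, 467, 429, 500, 518
Mean correct RT = 5435/11 = 494.0909 ms
Proportion correct = 11/13
IES = 494.0909 / (11/13) = 583.926 ms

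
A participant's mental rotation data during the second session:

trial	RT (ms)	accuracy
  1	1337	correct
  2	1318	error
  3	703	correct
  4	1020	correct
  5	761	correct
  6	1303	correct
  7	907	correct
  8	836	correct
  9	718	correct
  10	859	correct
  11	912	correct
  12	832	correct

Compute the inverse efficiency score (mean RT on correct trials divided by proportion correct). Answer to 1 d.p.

1010.4 ms

Correct trials (n=11): 1337, 703, 1020, 761, 1303, 907, 836, 718, 859, 912, 832
Mean correct RT = 10188/11 = 926.1818 ms
Proportion correct = 11/12
IES = 926.1818 / (11/12) = 1010.380 ms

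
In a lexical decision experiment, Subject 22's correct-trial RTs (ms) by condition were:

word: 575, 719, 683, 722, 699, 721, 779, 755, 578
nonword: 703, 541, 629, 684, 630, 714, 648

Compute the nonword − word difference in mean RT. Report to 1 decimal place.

M(word) = 6231/9 = 692.333
M(nonword) = 4549/7 = 649.857
Difference = 649.857 − 692.333 = -42.476 ms

-42.5 ms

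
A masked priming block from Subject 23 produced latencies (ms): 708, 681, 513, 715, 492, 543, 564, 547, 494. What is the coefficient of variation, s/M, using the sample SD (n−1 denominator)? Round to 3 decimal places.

n = 9, Σ = 5257, M = 584.1111
Σ(x−M)² = 67000.889; s = √(67000.889/8) = 91.5156
CV = 91.5156 / 584.1111 = 0.15668

0.157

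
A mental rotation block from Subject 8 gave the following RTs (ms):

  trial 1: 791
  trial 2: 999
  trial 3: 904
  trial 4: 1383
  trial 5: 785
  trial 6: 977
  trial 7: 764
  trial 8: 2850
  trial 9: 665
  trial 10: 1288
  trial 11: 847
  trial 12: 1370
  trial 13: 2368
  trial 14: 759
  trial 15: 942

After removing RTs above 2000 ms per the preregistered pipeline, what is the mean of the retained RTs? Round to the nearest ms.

Excluded: 2368, 2850
Retained (n=13): Σ = 12474
Mean = 12474/13 = 959.5385

960 ms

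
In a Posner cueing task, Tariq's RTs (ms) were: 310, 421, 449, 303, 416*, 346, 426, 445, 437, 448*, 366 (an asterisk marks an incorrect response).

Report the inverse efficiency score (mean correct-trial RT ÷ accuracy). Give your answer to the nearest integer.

Correct trials (n=9): 310, 421, 449, 303, 346, 426, 445, 437, 366
Mean correct RT = 3503/9 = 389.2222 ms
Proportion correct = 9/11
IES = 389.2222 / (9/11) = 475.716 ms

476 ms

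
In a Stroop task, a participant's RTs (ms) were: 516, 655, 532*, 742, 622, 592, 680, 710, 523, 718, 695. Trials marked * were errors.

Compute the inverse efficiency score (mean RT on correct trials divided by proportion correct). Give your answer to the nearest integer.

710 ms

Correct trials (n=10): 516, 655, 742, 622, 592, 680, 710, 523, 718, 695
Mean correct RT = 6453/10 = 645.3000 ms
Proportion correct = 10/11
IES = 645.3000 / (10/11) = 709.830 ms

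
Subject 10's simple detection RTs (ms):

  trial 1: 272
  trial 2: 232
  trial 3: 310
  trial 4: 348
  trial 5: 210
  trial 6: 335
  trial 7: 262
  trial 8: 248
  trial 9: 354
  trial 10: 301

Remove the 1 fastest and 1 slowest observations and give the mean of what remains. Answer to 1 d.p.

Sorted: 210, 232, 248, 262, 272, 301, 310, 335, 348, 354
Drop lowest 1 (210) and highest 1 (354)
Remaining (n=8): Σ = 2308, mean = 2308/8 = 288.500

288.5 ms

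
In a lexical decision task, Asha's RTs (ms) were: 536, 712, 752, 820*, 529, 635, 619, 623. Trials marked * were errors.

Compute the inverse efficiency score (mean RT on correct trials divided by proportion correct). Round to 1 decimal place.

719.3 ms

Correct trials (n=7): 536, 712, 752, 529, 635, 619, 623
Mean correct RT = 4406/7 = 629.4286 ms
Proportion correct = 7/8
IES = 629.4286 / (7/8) = 719.347 ms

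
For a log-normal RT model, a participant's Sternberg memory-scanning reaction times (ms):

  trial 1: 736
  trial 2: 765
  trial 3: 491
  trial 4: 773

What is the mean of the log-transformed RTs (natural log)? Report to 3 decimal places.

ln(RT): 6.6012, 6.6399, 6.1964, 6.6503
Σ ln(RT) = 26.0878
Mean = 26.0878/4 = 6.52196

6.522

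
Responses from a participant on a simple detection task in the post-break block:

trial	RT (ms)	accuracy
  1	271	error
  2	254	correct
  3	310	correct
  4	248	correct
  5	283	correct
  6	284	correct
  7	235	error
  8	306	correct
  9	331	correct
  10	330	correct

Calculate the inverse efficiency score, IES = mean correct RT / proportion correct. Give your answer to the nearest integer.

367 ms

Correct trials (n=8): 254, 310, 248, 283, 284, 306, 331, 330
Mean correct RT = 2346/8 = 293.2500 ms
Proportion correct = 8/10
IES = 293.2500 / (8/10) = 366.562 ms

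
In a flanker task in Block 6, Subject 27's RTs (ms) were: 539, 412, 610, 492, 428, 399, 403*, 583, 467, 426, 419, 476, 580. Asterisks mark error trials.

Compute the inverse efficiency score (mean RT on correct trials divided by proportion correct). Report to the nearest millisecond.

Correct trials (n=12): 539, 412, 610, 492, 428, 399, 583, 467, 426, 419, 476, 580
Mean correct RT = 5831/12 = 485.9167 ms
Proportion correct = 12/13
IES = 485.9167 / (12/13) = 526.410 ms

526 ms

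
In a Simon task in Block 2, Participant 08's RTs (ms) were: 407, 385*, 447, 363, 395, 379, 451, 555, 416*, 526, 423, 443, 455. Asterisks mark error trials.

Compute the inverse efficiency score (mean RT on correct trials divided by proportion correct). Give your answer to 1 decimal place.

520.4 ms

Correct trials (n=11): 407, 447, 363, 395, 379, 451, 555, 526, 423, 443, 455
Mean correct RT = 4844/11 = 440.3636 ms
Proportion correct = 11/13
IES = 440.3636 / (11/13) = 520.430 ms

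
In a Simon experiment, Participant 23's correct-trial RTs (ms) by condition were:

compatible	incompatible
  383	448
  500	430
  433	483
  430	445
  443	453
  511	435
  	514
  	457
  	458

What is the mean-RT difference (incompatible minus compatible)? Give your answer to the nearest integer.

8 ms

M(compatible) = 2700/6 = 450.000
M(incompatible) = 4123/9 = 458.111
Difference = 458.111 − 450.000 = 8.111 ms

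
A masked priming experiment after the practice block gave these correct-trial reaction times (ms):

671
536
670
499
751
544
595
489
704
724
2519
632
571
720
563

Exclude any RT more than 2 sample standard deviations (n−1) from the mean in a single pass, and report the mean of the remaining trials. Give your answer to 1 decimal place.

619.2 ms

n = 15, ΣRT = 11188, M = 745.867
Σ(x−M)² = 3469751.73; s = √(3469751.73/14) = 497.835
Cutoffs: 745.867 ± 2·497.835 → [-249.8, 1741.5]
Outside: 2519 → excluded.
Retained (n=14): Σ = 8669, mean = 8669/14 = 619.214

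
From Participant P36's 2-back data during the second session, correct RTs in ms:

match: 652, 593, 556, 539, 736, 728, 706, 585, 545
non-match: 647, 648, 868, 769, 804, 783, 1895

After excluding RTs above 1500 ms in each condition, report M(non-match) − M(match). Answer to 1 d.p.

126.5 ms

non-match: exclude 1895
M(match) = 5640/9 = 626.667
M(non-match) = 4519/6 = 753.167
Difference = 753.167 − 626.667 = 126.500 ms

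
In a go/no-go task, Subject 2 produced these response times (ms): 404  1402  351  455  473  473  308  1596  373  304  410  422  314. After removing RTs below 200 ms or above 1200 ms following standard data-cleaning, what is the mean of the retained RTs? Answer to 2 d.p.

Excluded: 1402, 1596
Retained (n=11): Σ = 4287
Mean = 4287/11 = 389.7273

389.73 ms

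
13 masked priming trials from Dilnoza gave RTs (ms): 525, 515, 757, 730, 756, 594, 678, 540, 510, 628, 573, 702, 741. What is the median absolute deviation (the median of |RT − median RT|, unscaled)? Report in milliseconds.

Sorted: 510, 515, 525, 540, 573, 594, 628, 678, 702, 730, 741, 756, 757 → median = 628
|x − 628|: 103, 113, 129, 102, 128, 34, 50, 88, 118, 0, 55, 74, 113
Sorted deviations: 0, 34, 50, 55, 74, 88, 102, 103, 113, 113, 118, 128, 129 → MAD = 102

102 ms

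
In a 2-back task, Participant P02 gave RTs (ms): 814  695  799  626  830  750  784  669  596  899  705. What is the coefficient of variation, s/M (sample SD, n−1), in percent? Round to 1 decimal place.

12.5%

n = 11, Σ = 8167, M = 742.4545
Σ(x−M)² = 86330.727; s = √(86330.727/10) = 92.9143
CV = 92.9143 / 742.4545 = 0.12514 = 12.514%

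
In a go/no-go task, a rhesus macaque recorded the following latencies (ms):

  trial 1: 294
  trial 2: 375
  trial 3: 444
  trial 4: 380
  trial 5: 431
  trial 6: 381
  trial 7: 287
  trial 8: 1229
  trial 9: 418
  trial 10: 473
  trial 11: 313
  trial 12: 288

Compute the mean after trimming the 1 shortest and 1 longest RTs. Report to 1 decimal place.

Sorted: 287, 288, 294, 313, 375, 380, 381, 418, 431, 444, 473, 1229
Drop lowest 1 (287) and highest 1 (1229)
Remaining (n=10): Σ = 3797, mean = 3797/10 = 379.700

379.7 ms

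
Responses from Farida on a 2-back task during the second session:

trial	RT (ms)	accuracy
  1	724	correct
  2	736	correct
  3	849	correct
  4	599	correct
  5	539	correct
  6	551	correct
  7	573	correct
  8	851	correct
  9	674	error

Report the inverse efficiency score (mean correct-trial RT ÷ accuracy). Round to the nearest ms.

762 ms

Correct trials (n=8): 724, 736, 849, 599, 539, 551, 573, 851
Mean correct RT = 5422/8 = 677.7500 ms
Proportion correct = 8/9
IES = 677.7500 / (8/9) = 762.469 ms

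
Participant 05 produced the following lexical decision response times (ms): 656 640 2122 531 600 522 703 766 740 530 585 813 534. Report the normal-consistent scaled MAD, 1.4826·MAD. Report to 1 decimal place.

157.2 ms

Sorted: 522, 530, 531, 534, 585, 600, 640, 656, 703, 740, 766, 813, 2122 → median = 640
|x − 640| sorted: 0, 16, 40, 55, 63, 100, 106, 109, 110, 118, 126, 173, 1482 → MAD = 106
Robust SD ≈ 1.4826 × 106 = 157.156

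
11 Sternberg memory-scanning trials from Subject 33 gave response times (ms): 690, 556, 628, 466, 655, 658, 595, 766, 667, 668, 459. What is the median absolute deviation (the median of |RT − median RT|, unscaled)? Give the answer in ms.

35 ms

Sorted: 459, 466, 556, 595, 628, 655, 658, 667, 668, 690, 766 → median = 655
|x − 655|: 35, 99, 27, 189, 0, 3, 60, 111, 12, 13, 196
Sorted deviations: 0, 3, 12, 13, 27, 35, 60, 99, 111, 189, 196 → MAD = 35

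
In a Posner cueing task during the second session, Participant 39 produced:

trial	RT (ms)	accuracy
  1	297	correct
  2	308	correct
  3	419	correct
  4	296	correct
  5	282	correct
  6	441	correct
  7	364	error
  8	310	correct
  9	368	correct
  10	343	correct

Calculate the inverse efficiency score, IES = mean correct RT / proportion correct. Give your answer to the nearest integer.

378 ms

Correct trials (n=9): 297, 308, 419, 296, 282, 441, 310, 368, 343
Mean correct RT = 3064/9 = 340.4444 ms
Proportion correct = 9/10
IES = 340.4444 / (9/10) = 378.272 ms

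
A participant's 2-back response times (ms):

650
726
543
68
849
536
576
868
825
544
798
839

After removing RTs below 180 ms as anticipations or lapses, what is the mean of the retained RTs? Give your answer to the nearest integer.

705 ms

Excluded: 68
Retained (n=11): Σ = 7754
Mean = 7754/11 = 704.9091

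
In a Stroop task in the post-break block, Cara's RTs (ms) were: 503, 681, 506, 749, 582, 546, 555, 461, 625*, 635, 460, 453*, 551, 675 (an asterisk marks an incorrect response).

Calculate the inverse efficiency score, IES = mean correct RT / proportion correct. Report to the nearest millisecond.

671 ms

Correct trials (n=12): 503, 681, 506, 749, 582, 546, 555, 461, 635, 460, 551, 675
Mean correct RT = 6904/12 = 575.3333 ms
Proportion correct = 12/14
IES = 575.3333 / (12/14) = 671.222 ms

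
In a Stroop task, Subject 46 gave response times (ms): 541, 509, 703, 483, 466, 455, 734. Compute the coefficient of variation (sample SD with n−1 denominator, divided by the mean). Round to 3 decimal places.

0.207

n = 7, Σ = 3891, M = 555.8571
Σ(x−M)² = 79356.857; s = √(79356.857/6) = 115.0050
CV = 115.0050 / 555.8571 = 0.20690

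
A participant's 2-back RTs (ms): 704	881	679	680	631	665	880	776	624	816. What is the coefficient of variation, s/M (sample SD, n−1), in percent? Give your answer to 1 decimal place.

n = 10, Σ = 7336, M = 733.6000
Σ(x−M)² = 85722.400; s = √(85722.400/9) = 97.5946
CV = 97.5946 / 733.6000 = 0.13304 = 13.304%

13.3%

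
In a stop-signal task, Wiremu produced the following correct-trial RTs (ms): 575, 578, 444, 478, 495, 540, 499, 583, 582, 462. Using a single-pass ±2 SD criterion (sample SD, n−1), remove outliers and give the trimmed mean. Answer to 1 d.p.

523.6 ms

n = 10, ΣRT = 5236, M = 523.600
Σ(x−M)² = 26442.40; s = √(26442.40/9) = 54.204
Cutoffs: 523.600 ± 2·54.204 → [415.2, 632.0]
No RTs fall outside the cutoffs; all 10 retained. Mean = 5236/10 = 523.600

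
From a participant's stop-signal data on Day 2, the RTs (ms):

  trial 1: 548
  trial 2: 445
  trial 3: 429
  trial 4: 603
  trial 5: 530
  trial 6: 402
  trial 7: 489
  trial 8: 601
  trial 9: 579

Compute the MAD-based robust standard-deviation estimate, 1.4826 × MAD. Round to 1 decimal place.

105.3 ms

Sorted: 402, 429, 445, 489, 530, 548, 579, 601, 603 → median = 530
|x − 530| sorted: 0, 18, 41, 49, 71, 73, 85, 101, 128 → MAD = 71
Robust SD ≈ 1.4826 × 71 = 105.265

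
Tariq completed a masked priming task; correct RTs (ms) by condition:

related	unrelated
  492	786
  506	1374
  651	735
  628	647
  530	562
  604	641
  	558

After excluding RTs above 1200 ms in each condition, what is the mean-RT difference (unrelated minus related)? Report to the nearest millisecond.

unrelated: exclude 1374
M(related) = 3411/6 = 568.500
M(unrelated) = 3929/6 = 654.833
Difference = 654.833 − 568.500 = 86.333 ms

86 ms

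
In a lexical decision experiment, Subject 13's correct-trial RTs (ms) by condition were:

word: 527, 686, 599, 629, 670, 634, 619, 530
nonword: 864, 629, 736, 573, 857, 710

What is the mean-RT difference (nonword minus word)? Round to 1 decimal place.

116.4 ms

M(word) = 4894/8 = 611.750
M(nonword) = 4369/6 = 728.167
Difference = 728.167 − 611.750 = 116.417 ms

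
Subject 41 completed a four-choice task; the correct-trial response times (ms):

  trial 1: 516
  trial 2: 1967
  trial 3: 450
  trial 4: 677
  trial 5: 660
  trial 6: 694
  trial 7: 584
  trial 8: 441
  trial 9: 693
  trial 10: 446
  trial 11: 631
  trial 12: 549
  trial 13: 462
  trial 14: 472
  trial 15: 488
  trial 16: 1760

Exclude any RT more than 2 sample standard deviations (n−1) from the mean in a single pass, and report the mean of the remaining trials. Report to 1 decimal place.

n = 16, ΣRT = 11490, M = 718.125
Σ(x−M)² = 3148389.75; s = √(3148389.75/15) = 458.140
Cutoffs: 718.125 ± 2·458.140 → [-198.2, 1634.4]
Outside: 1760, 1967 → excluded.
Retained (n=14): Σ = 7763, mean = 7763/14 = 554.500

554.5 ms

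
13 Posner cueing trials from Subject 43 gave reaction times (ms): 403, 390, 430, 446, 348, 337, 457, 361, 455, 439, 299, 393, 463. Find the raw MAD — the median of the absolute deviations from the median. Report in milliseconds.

Sorted: 299, 337, 348, 361, 390, 393, 403, 430, 439, 446, 455, 457, 463 → median = 403
|x − 403|: 0, 13, 27, 43, 55, 66, 54, 42, 52, 36, 104, 10, 60
Sorted deviations: 0, 10, 13, 27, 36, 42, 43, 52, 54, 55, 60, 66, 104 → MAD = 43

43 ms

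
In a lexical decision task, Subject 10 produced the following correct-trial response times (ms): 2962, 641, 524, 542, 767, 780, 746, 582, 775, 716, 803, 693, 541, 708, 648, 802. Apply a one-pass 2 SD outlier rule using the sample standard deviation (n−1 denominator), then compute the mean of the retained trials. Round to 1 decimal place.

n = 16, ΣRT = 13230, M = 826.875
Σ(x−M)² = 5000429.75; s = √(5000429.75/15) = 577.375
Cutoffs: 826.875 ± 2·577.375 → [-327.9, 1981.6]
Outside: 2962 → excluded.
Retained (n=15): Σ = 10268, mean = 10268/15 = 684.533

684.5 ms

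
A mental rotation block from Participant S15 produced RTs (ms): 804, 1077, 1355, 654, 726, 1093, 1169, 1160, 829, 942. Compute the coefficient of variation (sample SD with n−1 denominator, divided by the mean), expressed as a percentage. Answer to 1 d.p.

n = 10, Σ = 9809, M = 980.9000
Σ(x−M)² = 456928.900; s = √(456928.900/9) = 225.3217
CV = 225.3217 / 980.9000 = 0.22971 = 22.971%

23.0%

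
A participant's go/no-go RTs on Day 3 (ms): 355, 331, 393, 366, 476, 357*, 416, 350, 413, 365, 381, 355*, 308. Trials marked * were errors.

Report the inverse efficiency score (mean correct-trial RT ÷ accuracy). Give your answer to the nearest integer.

446 ms

Correct trials (n=11): 355, 331, 393, 366, 476, 416, 350, 413, 365, 381, 308
Mean correct RT = 4154/11 = 377.6364 ms
Proportion correct = 11/13
IES = 377.6364 / (11/13) = 446.298 ms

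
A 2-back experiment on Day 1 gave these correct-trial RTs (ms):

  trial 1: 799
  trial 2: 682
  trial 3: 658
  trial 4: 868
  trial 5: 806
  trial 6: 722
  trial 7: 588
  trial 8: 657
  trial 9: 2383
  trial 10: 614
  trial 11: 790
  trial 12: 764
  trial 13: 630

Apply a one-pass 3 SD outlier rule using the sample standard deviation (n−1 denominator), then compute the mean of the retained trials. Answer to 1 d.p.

n = 13, ΣRT = 10961, M = 843.154
Σ(x−M)² = 2656797.69; s = √(2656797.69/12) = 470.531
Cutoffs: 843.154 ± 3·470.531 → [-568.4, 2254.7]
Outside: 2383 → excluded.
Retained (n=12): Σ = 8578, mean = 8578/12 = 714.833

714.8 ms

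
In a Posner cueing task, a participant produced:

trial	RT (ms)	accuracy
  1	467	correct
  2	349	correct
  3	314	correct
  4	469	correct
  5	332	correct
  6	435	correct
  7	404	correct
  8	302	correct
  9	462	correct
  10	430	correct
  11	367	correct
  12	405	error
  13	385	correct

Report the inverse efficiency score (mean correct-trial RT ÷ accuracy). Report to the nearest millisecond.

426 ms

Correct trials (n=12): 467, 349, 314, 469, 332, 435, 404, 302, 462, 430, 367, 385
Mean correct RT = 4716/12 = 393.0000 ms
Proportion correct = 12/13
IES = 393.0000 / (12/13) = 425.750 ms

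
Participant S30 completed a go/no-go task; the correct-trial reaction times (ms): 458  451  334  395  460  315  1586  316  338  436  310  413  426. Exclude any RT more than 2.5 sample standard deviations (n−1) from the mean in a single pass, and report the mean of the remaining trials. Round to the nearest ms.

n = 13, ΣRT = 6238, M = 479.846
Σ(x−M)² = 1366027.69; s = √(1366027.69/12) = 337.395
Cutoffs: 479.846 ± 2.5·337.395 → [-363.6, 1323.3]
Outside: 1586 → excluded.
Retained (n=12): Σ = 4652, mean = 4652/12 = 387.667

388 ms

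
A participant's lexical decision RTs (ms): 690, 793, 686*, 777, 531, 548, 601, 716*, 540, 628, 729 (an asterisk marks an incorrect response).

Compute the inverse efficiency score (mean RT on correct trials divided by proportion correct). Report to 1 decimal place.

792.7 ms

Correct trials (n=9): 690, 793, 777, 531, 548, 601, 540, 628, 729
Mean correct RT = 5837/9 = 648.5556 ms
Proportion correct = 9/11
IES = 648.5556 / (9/11) = 792.679 ms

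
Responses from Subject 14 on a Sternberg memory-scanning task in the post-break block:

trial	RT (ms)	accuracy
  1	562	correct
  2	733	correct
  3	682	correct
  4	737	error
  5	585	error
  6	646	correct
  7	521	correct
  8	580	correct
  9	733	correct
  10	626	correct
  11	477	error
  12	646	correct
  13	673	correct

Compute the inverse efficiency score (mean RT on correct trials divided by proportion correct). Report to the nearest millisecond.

832 ms

Correct trials (n=10): 562, 733, 682, 646, 521, 580, 733, 626, 646, 673
Mean correct RT = 6402/10 = 640.2000 ms
Proportion correct = 10/13
IES = 640.2000 / (10/13) = 832.260 ms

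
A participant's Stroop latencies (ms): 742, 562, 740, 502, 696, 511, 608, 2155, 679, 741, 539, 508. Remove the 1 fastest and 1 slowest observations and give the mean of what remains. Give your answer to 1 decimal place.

632.6 ms

Sorted: 502, 508, 511, 539, 562, 608, 679, 696, 740, 741, 742, 2155
Drop lowest 1 (502) and highest 1 (2155)
Remaining (n=10): Σ = 6326, mean = 6326/10 = 632.600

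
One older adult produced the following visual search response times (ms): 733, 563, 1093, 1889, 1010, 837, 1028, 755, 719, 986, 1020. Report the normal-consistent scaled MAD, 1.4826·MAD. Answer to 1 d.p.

220.9 ms

Sorted: 563, 719, 733, 755, 837, 986, 1010, 1020, 1028, 1093, 1889 → median = 986
|x − 986| sorted: 0, 24, 34, 42, 107, 149, 231, 253, 267, 423, 903 → MAD = 149
Robust SD ≈ 1.4826 × 149 = 220.907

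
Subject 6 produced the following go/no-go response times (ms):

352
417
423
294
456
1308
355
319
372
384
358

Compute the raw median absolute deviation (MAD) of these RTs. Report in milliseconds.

45 ms

Sorted: 294, 319, 352, 355, 358, 372, 384, 417, 423, 456, 1308 → median = 372
|x − 372|: 20, 45, 51, 78, 84, 936, 17, 53, 0, 12, 14
Sorted deviations: 0, 12, 14, 17, 20, 45, 51, 53, 78, 84, 936 → MAD = 45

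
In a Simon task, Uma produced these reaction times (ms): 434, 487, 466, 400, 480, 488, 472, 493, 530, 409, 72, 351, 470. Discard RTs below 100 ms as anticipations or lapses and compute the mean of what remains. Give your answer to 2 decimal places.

456.67 ms

Excluded: 72
Retained (n=12): Σ = 5480
Mean = 5480/12 = 456.6667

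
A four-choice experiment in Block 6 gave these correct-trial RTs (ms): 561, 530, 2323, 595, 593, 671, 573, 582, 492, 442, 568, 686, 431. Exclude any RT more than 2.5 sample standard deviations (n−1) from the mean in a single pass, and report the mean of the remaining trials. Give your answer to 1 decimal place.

n = 13, ΣRT = 9047, M = 695.923
Σ(x−M)² = 2935310.92; s = √(2935310.92/12) = 494.580
Cutoffs: 695.923 ± 2.5·494.580 → [-540.5, 1932.4]
Outside: 2323 → excluded.
Retained (n=12): Σ = 6724, mean = 6724/12 = 560.333

560.3 ms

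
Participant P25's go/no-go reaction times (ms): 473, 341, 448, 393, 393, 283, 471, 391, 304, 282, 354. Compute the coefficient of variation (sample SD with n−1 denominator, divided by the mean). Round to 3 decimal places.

n = 11, Σ = 4133, M = 375.7273
Σ(x−M)² = 48798.182; s = √(48798.182/10) = 69.8557
CV = 69.8557 / 375.7273 = 0.18592

0.186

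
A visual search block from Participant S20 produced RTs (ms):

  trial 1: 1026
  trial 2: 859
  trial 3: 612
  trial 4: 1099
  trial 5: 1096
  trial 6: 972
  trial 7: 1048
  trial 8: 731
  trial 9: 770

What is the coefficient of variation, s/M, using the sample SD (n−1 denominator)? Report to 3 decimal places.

n = 9, Σ = 8213, M = 912.5556
Σ(x−M)² = 249648.222; s = √(249648.222/8) = 176.6523
CV = 176.6523 / 912.5556 = 0.19358

0.194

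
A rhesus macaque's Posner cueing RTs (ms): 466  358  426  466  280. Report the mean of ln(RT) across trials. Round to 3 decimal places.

5.972

ln(RT): 6.1442, 5.8805, 6.0544, 6.1442, 5.6348
Σ ln(RT) = 29.8581
Mean = 29.8581/5 = 5.97163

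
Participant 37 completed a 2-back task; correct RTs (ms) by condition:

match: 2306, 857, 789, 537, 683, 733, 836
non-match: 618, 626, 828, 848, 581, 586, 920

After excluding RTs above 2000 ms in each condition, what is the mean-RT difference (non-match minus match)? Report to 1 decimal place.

-23.9 ms

match: exclude 2306
M(match) = 4435/6 = 739.167
M(non-match) = 5007/7 = 715.286
Difference = 715.286 − 739.167 = -23.881 ms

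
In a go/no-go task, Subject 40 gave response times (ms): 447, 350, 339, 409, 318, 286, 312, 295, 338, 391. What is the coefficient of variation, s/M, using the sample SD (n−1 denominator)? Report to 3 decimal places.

n = 10, Σ = 3485, M = 348.5000
Σ(x−M)² = 24402.500; s = √(24402.500/9) = 52.0710
CV = 52.0710 / 348.5000 = 0.14941

0.149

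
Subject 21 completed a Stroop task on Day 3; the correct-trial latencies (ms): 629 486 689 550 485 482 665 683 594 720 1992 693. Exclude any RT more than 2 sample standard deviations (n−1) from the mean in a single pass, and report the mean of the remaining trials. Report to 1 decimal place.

n = 12, ΣRT = 8668, M = 722.333
Σ(x−M)² = 1843684.67; s = √(1843684.67/11) = 409.399
Cutoffs: 722.333 ± 2·409.399 → [-96.5, 1541.1]
Outside: 1992 → excluded.
Retained (n=11): Σ = 6676, mean = 6676/11 = 606.909

606.9 ms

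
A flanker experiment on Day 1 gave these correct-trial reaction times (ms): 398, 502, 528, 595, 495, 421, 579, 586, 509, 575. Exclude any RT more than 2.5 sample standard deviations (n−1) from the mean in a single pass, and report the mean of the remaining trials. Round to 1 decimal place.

518.8 ms

n = 10, ΣRT = 5188, M = 518.800
Σ(x−M)² = 42291.60; s = √(42291.60/9) = 68.550
Cutoffs: 518.800 ± 2.5·68.550 → [347.4, 690.2]
No RTs fall outside the cutoffs; all 10 retained. Mean = 5188/10 = 518.800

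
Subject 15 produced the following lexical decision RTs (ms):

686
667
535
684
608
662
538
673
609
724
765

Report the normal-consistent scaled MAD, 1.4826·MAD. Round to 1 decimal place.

Sorted: 535, 538, 608, 609, 662, 667, 673, 684, 686, 724, 765 → median = 667
|x − 667| sorted: 0, 5, 6, 17, 19, 57, 58, 59, 98, 129, 132 → MAD = 57
Robust SD ≈ 1.4826 × 57 = 84.508

84.5 ms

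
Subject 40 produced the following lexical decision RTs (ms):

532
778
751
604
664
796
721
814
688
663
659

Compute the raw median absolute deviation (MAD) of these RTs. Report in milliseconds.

63 ms

Sorted: 532, 604, 659, 663, 664, 688, 721, 751, 778, 796, 814 → median = 688
|x − 688|: 156, 90, 63, 84, 24, 108, 33, 126, 0, 25, 29
Sorted deviations: 0, 24, 25, 29, 33, 63, 84, 90, 108, 126, 156 → MAD = 63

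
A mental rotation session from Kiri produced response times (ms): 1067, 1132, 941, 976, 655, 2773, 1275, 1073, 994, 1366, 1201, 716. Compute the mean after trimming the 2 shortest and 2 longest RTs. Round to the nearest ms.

1082 ms

Sorted: 655, 716, 941, 976, 994, 1067, 1073, 1132, 1201, 1275, 1366, 2773
Drop lowest 2 (655, 716) and highest 2 (1366, 2773)
Remaining (n=8): Σ = 8659, mean = 8659/8 = 1082.375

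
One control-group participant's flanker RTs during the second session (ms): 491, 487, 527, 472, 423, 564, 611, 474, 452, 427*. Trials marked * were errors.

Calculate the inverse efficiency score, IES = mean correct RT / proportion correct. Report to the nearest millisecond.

556 ms

Correct trials (n=9): 491, 487, 527, 472, 423, 564, 611, 474, 452
Mean correct RT = 4501/9 = 500.1111 ms
Proportion correct = 9/10
IES = 500.1111 / (9/10) = 555.679 ms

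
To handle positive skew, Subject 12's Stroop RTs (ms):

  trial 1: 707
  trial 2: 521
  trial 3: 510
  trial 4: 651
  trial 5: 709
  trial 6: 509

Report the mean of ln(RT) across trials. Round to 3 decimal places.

ln(RT): 6.5610, 6.2558, 6.2344, 6.4785, 6.5639, 6.2324
Σ ln(RT) = 38.3260
Mean = 38.3260/6 = 6.38767

6.388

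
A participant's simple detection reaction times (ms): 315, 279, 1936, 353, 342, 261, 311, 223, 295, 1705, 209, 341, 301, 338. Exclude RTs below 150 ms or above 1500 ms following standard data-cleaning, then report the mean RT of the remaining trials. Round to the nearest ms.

Excluded: 1705, 1936
Retained (n=12): Σ = 3568
Mean = 3568/12 = 297.3333

297 ms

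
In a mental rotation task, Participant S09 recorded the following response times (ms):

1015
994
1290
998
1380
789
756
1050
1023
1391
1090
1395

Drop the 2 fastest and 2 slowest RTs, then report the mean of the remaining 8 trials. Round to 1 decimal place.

1105.0 ms

Sorted: 756, 789, 994, 998, 1015, 1023, 1050, 1090, 1290, 1380, 1391, 1395
Drop lowest 2 (756, 789) and highest 2 (1391, 1395)
Remaining (n=8): Σ = 8840, mean = 8840/8 = 1105.000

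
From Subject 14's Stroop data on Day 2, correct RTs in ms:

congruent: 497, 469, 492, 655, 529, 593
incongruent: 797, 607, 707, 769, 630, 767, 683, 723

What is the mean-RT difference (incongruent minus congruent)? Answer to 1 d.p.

171.2 ms

M(congruent) = 3235/6 = 539.167
M(incongruent) = 5683/8 = 710.375
Difference = 710.375 − 539.167 = 171.208 ms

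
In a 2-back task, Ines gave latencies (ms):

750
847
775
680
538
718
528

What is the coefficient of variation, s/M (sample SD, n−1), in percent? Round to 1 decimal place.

n = 7, Σ = 4836, M = 690.8571
Σ(x−M)² = 85700.857; s = √(85700.857/6) = 119.5135
CV = 119.5135 / 690.8571 = 0.17299 = 17.299%

17.3%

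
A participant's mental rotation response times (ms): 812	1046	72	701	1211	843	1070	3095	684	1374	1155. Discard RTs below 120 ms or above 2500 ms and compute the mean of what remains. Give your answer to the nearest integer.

988 ms

Excluded: 72, 3095
Retained (n=9): Σ = 8896
Mean = 8896/9 = 988.4444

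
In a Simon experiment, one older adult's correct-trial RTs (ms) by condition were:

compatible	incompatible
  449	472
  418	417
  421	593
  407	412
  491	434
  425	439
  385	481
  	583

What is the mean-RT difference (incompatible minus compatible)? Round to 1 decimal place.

50.9 ms

M(compatible) = 2996/7 = 428.000
M(incompatible) = 3831/8 = 478.875
Difference = 478.875 − 428.000 = 50.875 ms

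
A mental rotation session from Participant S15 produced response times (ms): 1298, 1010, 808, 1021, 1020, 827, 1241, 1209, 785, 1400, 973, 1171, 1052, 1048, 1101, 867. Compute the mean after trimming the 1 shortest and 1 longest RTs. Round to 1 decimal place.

Sorted: 785, 808, 827, 867, 973, 1010, 1020, 1021, 1048, 1052, 1101, 1171, 1209, 1241, 1298, 1400
Drop lowest 1 (785) and highest 1 (1400)
Remaining (n=14): Σ = 14646, mean = 14646/14 = 1046.143

1046.1 ms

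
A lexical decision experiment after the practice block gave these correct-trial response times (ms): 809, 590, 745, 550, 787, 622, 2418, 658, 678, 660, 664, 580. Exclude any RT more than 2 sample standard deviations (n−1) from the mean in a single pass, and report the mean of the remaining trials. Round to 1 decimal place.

n = 12, ΣRT = 9761, M = 813.417
Σ(x−M)² = 2878866.92; s = √(2878866.92/11) = 511.581
Cutoffs: 813.417 ± 2·511.581 → [-209.7, 1836.6]
Outside: 2418 → excluded.
Retained (n=11): Σ = 7343, mean = 7343/11 = 667.545

667.5 ms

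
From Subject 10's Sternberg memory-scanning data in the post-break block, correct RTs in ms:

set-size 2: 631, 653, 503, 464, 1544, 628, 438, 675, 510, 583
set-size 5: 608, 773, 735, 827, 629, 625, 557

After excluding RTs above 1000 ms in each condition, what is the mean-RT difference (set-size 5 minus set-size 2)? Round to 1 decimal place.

114.1 ms

set-size 2: exclude 1544
M(set-size 2) = 5085/9 = 565.000
M(set-size 5) = 4754/7 = 679.143
Difference = 679.143 − 565.000 = 114.143 ms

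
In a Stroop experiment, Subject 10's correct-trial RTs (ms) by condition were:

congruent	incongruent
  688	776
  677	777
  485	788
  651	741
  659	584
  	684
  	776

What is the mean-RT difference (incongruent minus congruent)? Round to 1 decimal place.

100.3 ms

M(congruent) = 3160/5 = 632.000
M(incongruent) = 5126/7 = 732.286
Difference = 732.286 − 632.000 = 100.286 ms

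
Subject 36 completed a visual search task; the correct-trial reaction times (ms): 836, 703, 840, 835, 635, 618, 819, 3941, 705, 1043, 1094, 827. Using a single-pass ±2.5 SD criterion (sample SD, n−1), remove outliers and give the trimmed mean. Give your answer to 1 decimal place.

814.1 ms

n = 12, ΣRT = 12896, M = 1074.667
Σ(x−M)² = 9190058.67; s = √(9190058.67/11) = 914.035
Cutoffs: 1074.667 ± 2.5·914.035 → [-1210.4, 3359.8]
Outside: 3941 → excluded.
Retained (n=11): Σ = 8955, mean = 8955/11 = 814.091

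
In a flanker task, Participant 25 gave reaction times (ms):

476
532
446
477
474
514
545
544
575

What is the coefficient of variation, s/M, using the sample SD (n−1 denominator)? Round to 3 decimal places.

n = 9, Σ = 4583, M = 509.2222
Σ(x−M)² = 14737.556; s = √(14737.556/8) = 42.9208
CV = 42.9208 / 509.2222 = 0.08429

0.084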